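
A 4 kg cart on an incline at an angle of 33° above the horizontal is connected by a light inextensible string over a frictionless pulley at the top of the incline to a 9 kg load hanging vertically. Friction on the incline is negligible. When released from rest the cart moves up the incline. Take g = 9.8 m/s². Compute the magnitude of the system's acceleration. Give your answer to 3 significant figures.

For the cart on the incline: the weight component along the slope is m₁g sin 33° = 4 × 9.8 × 0.5446 = 21.348 N and the normal force is N = m₁g cos 33° = 32.876 N.
Newton's second law for the cart (up-slope positive): T − 21.348 = 4 a. For the hanging load (downward positive): 9 × 9.8 − T = 9 a.
Adding the two equations eliminates T: 66.852 = 13 a, so a = 5.1425 m/s².

5.14 m/s²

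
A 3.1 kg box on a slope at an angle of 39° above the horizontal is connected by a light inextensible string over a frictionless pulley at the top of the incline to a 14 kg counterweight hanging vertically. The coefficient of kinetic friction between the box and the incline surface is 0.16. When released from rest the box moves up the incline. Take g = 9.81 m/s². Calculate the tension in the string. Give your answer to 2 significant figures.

For the box on the incline: the weight component along the slope is m₁g sin 39° = 3.1 × 9.81 × 0.6293 = 19.138 N and the normal force is N = m₁g cos 39° = 23.634 N.
Kinetic friction opposes the box's motion up the incline: f = μN = 0.16 × 23.634 = 3.781 N acting down the slope.
Newton's second law for the box (up-slope positive): T − 19.138 − 3.781 = 3.1 a. For the hanging counterweight (downward positive): 14 × 9.81 − T = 14 a.
Adding the two equations eliminates T: 114.421 = 17.1 a, so a = 6.6913 m/s².
Then from the hanging counterweight's equation, T = 14 × (9.81 − 6.6913) = 43.662 N.

44 N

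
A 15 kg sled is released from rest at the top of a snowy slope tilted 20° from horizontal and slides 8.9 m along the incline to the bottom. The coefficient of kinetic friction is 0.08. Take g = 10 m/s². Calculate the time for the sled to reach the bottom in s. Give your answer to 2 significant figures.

The weight component along the incline is mg sin 20° = 51.303 N and the normal force is N = mg cos 20° = 140.954 N.
Friction up the slope is f = μN = 0.08 × 140.954 = 11.276 N, so the net downslope force is 51.303 − 11.276 = 40.027 N and a = 40.027 / 15 = 2.6685 m/s².
Starting from rest, L = ½at², so t = √(2L/a) = √(2 × 8.9 / 2.6685) = 2.5827 s.

2.6 s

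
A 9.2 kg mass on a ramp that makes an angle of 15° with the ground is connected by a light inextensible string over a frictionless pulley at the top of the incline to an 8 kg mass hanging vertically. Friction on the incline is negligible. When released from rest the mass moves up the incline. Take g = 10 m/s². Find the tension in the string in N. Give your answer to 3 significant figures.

53.9 N

For the mass on the incline: the weight component along the slope is m₁g sin 15° = 9.2 × 10 × 0.2588 = 23.810 N and the normal force is N = m₁g cos 15° = 88.865 N.
Newton's second law for the mass (up-slope positive): T − 23.810 = 9.2 a. For the hanging mass (downward positive): 8 × 10 − T = 8 a.
Adding the two equations eliminates T: 56.190 = 17.2 a, so a = 3.2669 m/s².
Then from the hanging mass's equation, T = 8 × (10 − 3.2669) = 53.865 N.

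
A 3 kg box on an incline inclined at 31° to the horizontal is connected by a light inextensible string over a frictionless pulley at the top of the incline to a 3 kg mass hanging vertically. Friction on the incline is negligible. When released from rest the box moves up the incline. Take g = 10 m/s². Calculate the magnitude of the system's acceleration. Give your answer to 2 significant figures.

For the box on the incline: the weight component along the slope is m₁g sin 31° = 3 × 10 × 0.5150 = 15.450 N and the normal force is N = m₁g cos 31° = 25.715 N.
Newton's second law for the box (up-slope positive): T − 15.450 = 3 a. For the hanging mass (downward positive): 3 × 10 − T = 3 a.
Adding the two equations eliminates T: 14.550 = 6 a, so a = 2.4250 m/s².

2.4 m/s²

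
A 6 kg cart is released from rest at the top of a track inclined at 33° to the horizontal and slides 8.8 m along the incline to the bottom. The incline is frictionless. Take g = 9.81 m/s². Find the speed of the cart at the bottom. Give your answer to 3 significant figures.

The weight component along the incline is mg sin 33° = 32.057 N and the normal force is N = mg cos 33° = 49.364 N.
With no friction, a = g sin 33° = 5.3429 m/s².
Starting from rest over a distance of 8.8 m, v² = 2aL = 2 × 5.3429 × 8.8 = 94.0350, so v = 9.6972 m/s.

9.70 m/s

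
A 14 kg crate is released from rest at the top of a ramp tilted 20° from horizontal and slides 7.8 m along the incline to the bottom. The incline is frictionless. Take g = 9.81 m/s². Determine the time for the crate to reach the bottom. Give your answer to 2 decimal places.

The weight component along the incline is mg sin 20° = 46.973 N and the normal force is N = mg cos 20° = 129.057 N.
With no friction, a = g sin 20° = 3.3552 m/s².
Starting from rest, L = ½at², so t = √(2L/a) = √(2 × 7.8 / 3.3552) = 2.1563 s.

2.16 s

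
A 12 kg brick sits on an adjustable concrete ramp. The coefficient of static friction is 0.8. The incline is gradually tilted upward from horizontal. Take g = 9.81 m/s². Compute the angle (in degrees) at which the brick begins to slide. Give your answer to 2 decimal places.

38.66°

At the threshold of sliding, static friction is at its maximum μ_s N and exactly balances the weight component along the incline: mg sin θ = μ_s mg cos θ.
Hence tan θ = μ_s = 0.8, so θ = arctan(0.8) = 38.6598°.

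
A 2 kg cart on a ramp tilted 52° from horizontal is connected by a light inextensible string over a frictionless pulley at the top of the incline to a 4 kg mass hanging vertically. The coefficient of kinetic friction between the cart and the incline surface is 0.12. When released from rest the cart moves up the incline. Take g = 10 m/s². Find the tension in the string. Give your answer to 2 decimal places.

24.83 N

For the cart on the incline: the weight component along the slope is m₁g sin 52° = 2 × 10 × 0.7880 = 15.760 N and the normal force is N = m₁g cos 52° = 12.313 N.
Kinetic friction opposes the cart's motion up the incline: f = μN = 0.12 × 12.313 = 1.478 N acting down the slope.
Newton's second law for the cart (up-slope positive): T − 15.760 − 1.478 = 2 a. For the hanging mass (downward positive): 4 × 10 − T = 4 a.
Adding the two equations eliminates T: 22.762 = 6 a, so a = 3.7937 m/s².
Then from the hanging mass's equation, T = 4 × (10 − 3.7937) = 24.825 N.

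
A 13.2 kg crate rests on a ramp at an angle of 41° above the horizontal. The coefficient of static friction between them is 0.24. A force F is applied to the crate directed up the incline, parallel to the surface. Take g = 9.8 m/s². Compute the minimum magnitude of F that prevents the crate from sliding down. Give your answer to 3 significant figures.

61.4 N

The normal force is N = mg cos 41° = 97.629 N. With F at its minimum the crate is on the verge of sliding down, so static friction is at its maximum μ_s N = 0.24 × 97.629 = 23.431 N and acts up the slope.
Equilibrium along the incline: F + μ_s N = mg sin 41°, so F = 84.868 − 23.431 = 61.437 N.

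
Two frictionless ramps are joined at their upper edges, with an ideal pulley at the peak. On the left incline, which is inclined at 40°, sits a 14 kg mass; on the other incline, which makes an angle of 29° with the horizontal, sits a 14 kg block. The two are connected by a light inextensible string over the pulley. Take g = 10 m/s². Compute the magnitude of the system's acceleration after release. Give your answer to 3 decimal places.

0.790 m/s²

Resolve each weight along its own incline: the 14 kg mass has component 14 × 10 × sin 40° = 89.990 N down its slope, and the 14 kg mass has 14 × 10 × sin 29° = 67.873 N down its slope.
The 14 kg side's 89.990 N exceeds the other side's 67.873 N, so that mass slides down and the 14 kg mass slides up. Taking that direction as positive, Newton's second law for the whole system gives 89.990 − 67.873 = (14 + 14) a, so a = 22.117 / 28 = 0.7899 m/s².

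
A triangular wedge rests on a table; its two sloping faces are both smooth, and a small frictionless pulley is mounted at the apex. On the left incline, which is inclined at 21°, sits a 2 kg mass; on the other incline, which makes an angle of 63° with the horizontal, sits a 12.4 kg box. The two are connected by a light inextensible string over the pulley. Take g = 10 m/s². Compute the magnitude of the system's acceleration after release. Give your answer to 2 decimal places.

7.17 m/s²

Resolve each weight along its own incline: the 2 kg mass has component 2 × 10 × sin 21° = 7.167 N down its slope, and the 12.4 kg mass has 12.4 × 10 × sin 63° = 110.485 N down its slope.
The 12.4 kg side's 110.485 N exceeds the other side's 7.167 N, so that mass slides down and the 2 kg mass slides up. Taking that direction as positive, Newton's second law for the whole system gives 110.485 − 7.167 = (2 + 12.4) a, so a = 103.318 / 14.4 = 7.1749 m/s².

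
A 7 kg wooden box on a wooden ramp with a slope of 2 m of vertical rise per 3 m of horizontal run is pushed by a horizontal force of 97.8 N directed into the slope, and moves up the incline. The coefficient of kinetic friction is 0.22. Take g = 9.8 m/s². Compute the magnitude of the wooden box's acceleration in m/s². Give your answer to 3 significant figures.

2.69 m/s²

The horizontal push has components F cos 33.69° = 97.8 × 0.8321 = 81.379 N up the incline and F sin 33.69° = 97.8 × 0.5547 = 54.250 N pressing into the surface.
The normal force is therefore N = mg cos 33.69° + F sin 33.69° = 57.082 + 54.250 = 111.332 N, and kinetic friction down the slope is μN = 0.22 × 111.332 = 24.493 N.
Along the incline: F cos 33.69° − mg sin 33.69° − μN = ma, so 81.379 − 38.052 − 24.493 = 7 a, giving a = 2.6906 m/s².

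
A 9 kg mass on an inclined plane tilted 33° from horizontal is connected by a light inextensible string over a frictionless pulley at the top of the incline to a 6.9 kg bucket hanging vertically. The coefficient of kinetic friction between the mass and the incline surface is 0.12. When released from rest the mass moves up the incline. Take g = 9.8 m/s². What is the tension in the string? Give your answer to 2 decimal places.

62.97 N

For the mass on the incline: the weight component along the slope is m₁g sin 33° = 9 × 9.8 × 0.5446 = 48.034 N and the normal force is N = m₁g cos 33° = 73.971 N.
Kinetic friction opposes the mass's motion up the incline: f = μN = 0.12 × 73.971 = 8.877 N acting down the slope.
Newton's second law for the mass (up-slope positive): T − 48.034 − 8.877 = 9 a. For the hanging bucket (downward positive): 6.9 × 9.8 − T = 6.9 a.
Adding the two equations eliminates T: 10.709 = 15.9 a, so a = 0.6735 m/s².
Then from the hanging bucket's equation, T = 6.9 × (9.8 − 0.6735) = 62.973 N.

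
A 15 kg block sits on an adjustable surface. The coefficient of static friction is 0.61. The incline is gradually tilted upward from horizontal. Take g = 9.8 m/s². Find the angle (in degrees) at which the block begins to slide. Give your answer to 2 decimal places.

31.38°

At the threshold of sliding, static friction is at its maximum μ_s N and exactly balances the weight component along the incline: mg sin θ = μ_s mg cos θ.
Hence tan θ = μ_s = 0.61, so θ = arctan(0.61) = 31.3832°.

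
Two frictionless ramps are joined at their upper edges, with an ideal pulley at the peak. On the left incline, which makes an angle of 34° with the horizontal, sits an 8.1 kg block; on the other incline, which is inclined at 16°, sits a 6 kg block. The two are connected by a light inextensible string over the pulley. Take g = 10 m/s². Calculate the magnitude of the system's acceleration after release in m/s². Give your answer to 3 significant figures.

2.04 m/s²

Resolve each weight along its own incline: the 8.1 kg mass has component 8.1 × 10 × sin 34° = 45.295 N down its slope, and the 6 kg mass has 6 × 10 × sin 16° = 16.538 N down its slope.
The 8.1 kg side's 45.295 N exceeds the other side's 16.538 N, so that mass slides down and the 6 kg mass slides up. Taking that direction as positive, Newton's second law for the whole system gives 45.295 − 16.538 = (8.1 + 6) a, so a = 28.757 / 14.1 = 2.0395 m/s².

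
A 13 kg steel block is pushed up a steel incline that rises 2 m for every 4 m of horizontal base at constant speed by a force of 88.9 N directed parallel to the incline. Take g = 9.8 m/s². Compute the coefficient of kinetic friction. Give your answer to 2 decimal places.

0.28

At constant speed ΣF = 0 along the incline. The applied 88.9 N acts up the slope; the weight component mg sin 26.57° = 56.975 N and kinetic friction μN both act down the slope.
So 88.9 = 56.975 + μ × 113.950, giving μ = (88.9 − 56.975) / 113.950 = 0.2802.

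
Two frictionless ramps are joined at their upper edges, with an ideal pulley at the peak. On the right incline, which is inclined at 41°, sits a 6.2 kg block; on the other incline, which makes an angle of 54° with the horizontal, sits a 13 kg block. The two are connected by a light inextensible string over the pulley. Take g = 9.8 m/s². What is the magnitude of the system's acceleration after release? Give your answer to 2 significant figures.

Resolve each weight along its own incline: the 6.2 kg mass has component 6.2 × 9.8 × sin 41° = 39.862 N down its slope, and the 13 kg mass has 13 × 9.8 × sin 54° = 103.069 N down its slope.
The 13 kg side's 103.069 N exceeds the other side's 39.862 N, so that mass slides down and the 6.2 kg mass slides up. Taking that direction as positive, Newton's second law for the whole system gives 103.069 − 39.862 = (6.2 + 13) a, so a = 63.207 / 19.2 = 3.2920 m/s².

3.3 m/s²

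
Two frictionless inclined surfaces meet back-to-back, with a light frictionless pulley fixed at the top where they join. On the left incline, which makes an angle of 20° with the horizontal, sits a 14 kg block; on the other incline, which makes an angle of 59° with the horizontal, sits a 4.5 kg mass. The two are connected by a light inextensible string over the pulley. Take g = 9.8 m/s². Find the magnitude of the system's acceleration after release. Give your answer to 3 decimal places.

0.493 m/s²

Resolve each weight along its own incline: the 14 kg mass has component 14 × 9.8 × sin 20° = 46.925 N down its slope, and the 4.5 kg mass has 4.5 × 9.8 × sin 59° = 37.801 N down its slope.
The 14 kg side's 46.925 N exceeds the other side's 37.801 N, so that mass slides down and the 4.5 kg mass slides up. Taking that direction as positive, Newton's second law for the whole system gives 46.925 − 37.801 = (14 + 4.5) a, so a = 9.124 / 18.5 = 0.4932 m/s².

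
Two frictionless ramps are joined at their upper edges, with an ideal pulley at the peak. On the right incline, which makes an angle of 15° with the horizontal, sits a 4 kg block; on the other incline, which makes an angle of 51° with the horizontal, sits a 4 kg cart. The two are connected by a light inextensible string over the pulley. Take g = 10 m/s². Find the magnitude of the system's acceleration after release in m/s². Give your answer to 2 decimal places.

Resolve each weight along its own incline: the 4 kg mass has component 4 × 10 × sin 15° = 10.353 N down its slope, and the 4 kg mass has 4 × 10 × sin 51° = 31.086 N down its slope.
The 4 kg side's 31.086 N exceeds the other side's 10.353 N, so that mass slides down and the 4 kg mass slides up. Taking that direction as positive, Newton's second law for the whole system gives 31.086 − 10.353 = (4 + 4) a, so a = 20.733 / 8 = 2.5916 m/s².

2.59 m/s²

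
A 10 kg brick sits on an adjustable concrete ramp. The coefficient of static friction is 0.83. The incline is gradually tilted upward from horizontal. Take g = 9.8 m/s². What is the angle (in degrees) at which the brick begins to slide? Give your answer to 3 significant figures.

At the threshold of sliding, static friction is at its maximum μ_s N and exactly balances the weight component along the incline: mg sin θ = μ_s mg cos θ.
Hence tan θ = μ_s = 0.83, so θ = arctan(0.83) = 39.6927°.

39.7°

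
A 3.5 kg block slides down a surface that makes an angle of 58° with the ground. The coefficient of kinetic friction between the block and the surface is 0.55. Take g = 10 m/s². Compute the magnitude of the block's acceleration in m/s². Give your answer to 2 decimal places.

Resolving the weight along the incline: the component pulling the block down the slope is mg sin 58° = 3.5 × 10 × 0.8480 = 29.680 N, and the normal force is N = mg cos 58° = 3.5 × 10 × 0.5299 = 18.547 N.
Kinetic friction acts up the slope with magnitude f = μN = 0.55 × 18.547 = 10.201 N.
Net force along the incline is 29.680 − 10.201 = 19.479 N, so a = 19.479 / 3.5 = 5.5654 m/s².

5.57 m/s²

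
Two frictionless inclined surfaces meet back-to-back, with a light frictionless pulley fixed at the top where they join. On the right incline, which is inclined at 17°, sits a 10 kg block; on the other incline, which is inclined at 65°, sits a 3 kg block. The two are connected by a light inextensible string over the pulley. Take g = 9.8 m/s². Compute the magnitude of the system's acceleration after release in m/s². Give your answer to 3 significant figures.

Resolve each weight along its own incline: the 10 kg mass has component 10 × 9.8 × sin 17° = 28.652 N down its slope, and the 3 kg mass has 3 × 9.8 × sin 65° = 26.645 N down its slope.
The 10 kg side's 28.652 N exceeds the other side's 26.645 N, so that mass slides down and the 3 kg mass slides up. Taking that direction as positive, Newton's second law for the whole system gives 28.652 − 26.645 = (10 + 3) a, so a = 2.007 / 13 = 0.1544 m/s².

0.154 m/s²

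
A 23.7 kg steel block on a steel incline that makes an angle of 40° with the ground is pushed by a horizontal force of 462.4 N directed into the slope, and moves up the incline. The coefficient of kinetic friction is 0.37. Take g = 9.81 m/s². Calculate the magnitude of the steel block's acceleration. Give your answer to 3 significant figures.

1.22 m/s²

The horizontal push has components F cos 40° = 462.4 × 0.7660 = 354.198 N up the incline and F sin 40° = 462.4 × 0.6428 = 297.231 N pressing into the surface.
The normal force is therefore N = mg cos 40° + F sin 40° = 178.093 + 297.231 = 475.324 N, and kinetic friction down the slope is μN = 0.37 × 475.324 = 175.870 N.
Along the incline: F cos 40° − mg sin 40° − μN = ma, so 354.198 − 149.449 − 175.870 = 23.7 a, giving a = 1.2185 m/s².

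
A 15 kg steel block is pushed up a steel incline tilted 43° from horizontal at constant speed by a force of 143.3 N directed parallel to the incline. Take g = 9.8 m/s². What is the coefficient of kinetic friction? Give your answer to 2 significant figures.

0.40

At constant speed ΣF = 0 along the incline. The applied 143.3 N acts up the slope; the weight component mg sin 43° = 100.254 N and kinetic friction μN both act down the slope.
So 143.3 = 100.254 + μ × 107.509, giving μ = (143.3 − 100.254) / 107.509 = 0.4004.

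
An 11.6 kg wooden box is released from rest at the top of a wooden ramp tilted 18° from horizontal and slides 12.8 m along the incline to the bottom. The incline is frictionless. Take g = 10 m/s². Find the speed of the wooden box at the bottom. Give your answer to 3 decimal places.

The weight component along the incline is mg sin 18° = 35.846 N and the normal force is N = mg cos 18° = 110.323 N.
With no friction, a = g sin 18° = 3.0902 m/s².
Starting from rest over a distance of 12.8 m, v² = 2aL = 2 × 3.0902 × 12.8 = 79.1091, so v = 8.8943 m/s.

8.894 m/s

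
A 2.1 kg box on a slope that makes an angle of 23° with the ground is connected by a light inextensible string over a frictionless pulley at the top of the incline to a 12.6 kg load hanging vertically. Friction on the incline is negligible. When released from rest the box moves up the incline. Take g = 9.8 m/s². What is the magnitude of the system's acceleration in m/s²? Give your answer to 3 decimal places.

7.853 m/s²

For the box on the incline: the weight component along the slope is m₁g sin 23° = 2.1 × 9.8 × 0.3907 = 8.041 N and the normal force is N = m₁g cos 23° = 18.944 N.
Newton's second law for the box (up-slope positive): T − 8.041 = 2.1 a. For the hanging load (downward positive): 12.6 × 9.8 − T = 12.6 a.
Adding the two equations eliminates T: 115.439 = 14.7 a, so a = 7.8530 m/s².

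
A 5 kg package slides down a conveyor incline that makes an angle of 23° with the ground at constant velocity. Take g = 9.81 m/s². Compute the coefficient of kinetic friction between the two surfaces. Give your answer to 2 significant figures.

At constant velocity the net force along the incline is zero: mg sin 23° = μ mg cos 23°.
So μ = tan 23° = 0.3907 / 0.9205 = 0.4244.

0.42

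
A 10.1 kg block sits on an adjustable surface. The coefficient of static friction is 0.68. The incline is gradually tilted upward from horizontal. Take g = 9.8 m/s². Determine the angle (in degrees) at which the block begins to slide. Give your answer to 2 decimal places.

At the threshold of sliding, static friction is at its maximum μ_s N and exactly balances the weight component along the incline: mg sin θ = μ_s mg cos θ.
Hence tan θ = μ_s = 0.68, so θ = arctan(0.68) = 34.2157°.

34.22°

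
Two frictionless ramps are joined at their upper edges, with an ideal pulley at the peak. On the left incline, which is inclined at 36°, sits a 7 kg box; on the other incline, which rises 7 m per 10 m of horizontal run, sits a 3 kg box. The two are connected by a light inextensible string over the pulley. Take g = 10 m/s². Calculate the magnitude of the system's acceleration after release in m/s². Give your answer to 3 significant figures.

Resolve each weight along its own incline: the 7 kg mass has component 7 × 10 × sin 36° = 41.145 N down its slope, and the 3 kg mass has 3 × 10 × sin 34.99° = 17.204 N down its slope.
The 7 kg side's 41.145 N exceeds the other side's 17.204 N, so that mass slides down and the 3 kg mass slides up. Taking that direction as positive, Newton's second law for the whole system gives 41.145 − 17.204 = (7 + 3) a, so a = 23.941 / 10 = 2.3941 m/s².

2.39 m/s²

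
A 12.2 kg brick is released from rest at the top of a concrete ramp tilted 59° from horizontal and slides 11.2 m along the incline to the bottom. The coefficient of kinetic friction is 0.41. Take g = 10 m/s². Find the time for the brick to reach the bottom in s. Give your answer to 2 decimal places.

1.86 s

The weight component along the incline is mg sin 59° = 104.574 N and the normal force is N = mg cos 59° = 62.835 N.
Friction up the slope is f = μN = 0.41 × 62.835 = 25.762 N, so the net downslope force is 104.574 − 25.762 = 78.812 N and a = 78.812 / 12.2 = 6.4600 m/s².
Starting from rest, L = ½at², so t = √(2L/a) = √(2 × 11.2 / 6.4600) = 1.8621 s.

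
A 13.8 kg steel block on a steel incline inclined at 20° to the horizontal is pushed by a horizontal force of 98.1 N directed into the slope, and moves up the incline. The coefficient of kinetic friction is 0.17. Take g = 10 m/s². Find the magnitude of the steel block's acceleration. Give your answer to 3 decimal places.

The horizontal push has components F cos 20° = 98.1 × 0.9397 = 92.185 N up the incline and F sin 20° = 98.1 × 0.3420 = 33.550 N pressing into the surface.
The normal force is therefore N = mg cos 20° + F sin 20° = 129.679 + 33.550 = 163.229 N, and kinetic friction down the slope is μN = 0.17 × 163.229 = 27.749 N.
Along the incline: F cos 20° − mg sin 20° − μN = ma, so 92.185 − 47.196 − 27.749 = 13.8 a, giving a = 1.2493 m/s².

1.249 m/s²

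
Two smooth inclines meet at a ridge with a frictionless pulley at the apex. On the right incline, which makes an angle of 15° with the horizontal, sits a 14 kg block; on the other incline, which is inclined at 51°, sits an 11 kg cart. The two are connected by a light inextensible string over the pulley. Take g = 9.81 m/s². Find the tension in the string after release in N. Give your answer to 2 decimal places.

Resolve each weight along its own incline: the 14 kg mass has component 14 × 9.81 × sin 15° = 35.546 N down its slope, and the 11 kg mass has 11 × 9.81 × sin 51° = 83.862 N down its slope.
The 11 kg side's 83.862 N exceeds the other side's 35.546 N, so that mass slides down and the 14 kg mass slides up. Taking that direction as positive, Newton's second law for the whole system gives 83.862 − 35.546 = (14 + 11) a, so a = 48.316 / 25 = 1.9326 m/s².
For the 14 kg mass (up-slope positive): T − 35.546 = 14 × 1.9326, so T = 62.602 N.

62.60 N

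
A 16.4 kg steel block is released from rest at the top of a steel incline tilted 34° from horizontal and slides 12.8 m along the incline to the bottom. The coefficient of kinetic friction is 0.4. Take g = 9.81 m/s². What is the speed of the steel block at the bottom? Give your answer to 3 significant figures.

The weight component along the incline is mg sin 34° = 89.965 N and the normal force is N = mg cos 34° = 133.379 N.
Friction up the slope is f = μN = 0.4 × 133.379 = 53.352 N, so the net downslope force is 89.965 − 53.352 = 36.613 N and a = 36.613 / 16.4 = 2.2325 m/s².
Starting from rest over a distance of 12.8 m, v² = 2aL = 2 × 2.2325 × 12.8 = 57.1520, so v = 7.5599 m/s.

7.56 m/s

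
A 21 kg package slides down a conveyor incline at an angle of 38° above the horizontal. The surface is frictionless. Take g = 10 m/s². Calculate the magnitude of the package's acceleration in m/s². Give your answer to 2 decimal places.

6.16 m/s²

Resolving the weight along the incline: the component pulling the package down the slope is mg sin 38° = 21 × 10 × 0.6157 = 129.297 N, and the normal force is N = mg cos 38° = 21 × 10 × 0.7880 = 165.480 N.
With no friction the net force along the incline is 129.297 N, so a = g sin 38° = 129.297 / 21 = 6.1570 m/s².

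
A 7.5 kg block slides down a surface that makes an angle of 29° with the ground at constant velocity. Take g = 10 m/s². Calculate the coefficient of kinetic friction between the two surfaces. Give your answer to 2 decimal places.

0.55

At constant velocity the net force along the incline is zero: mg sin 29° = μ mg cos 29°.
So μ = tan 29° = 0.4848 / 0.8746 = 0.5543.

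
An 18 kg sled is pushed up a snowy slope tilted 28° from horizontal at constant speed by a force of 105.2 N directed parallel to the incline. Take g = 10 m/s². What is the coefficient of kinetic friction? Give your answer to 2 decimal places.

At constant speed ΣF = 0 along the incline. The applied 105.2 N acts up the slope; the weight component mg sin 28° = 84.505 N and kinetic friction μN both act down the slope.
So 105.2 = 84.505 + μ × 158.931, giving μ = (105.2 − 84.505) / 158.931 = 0.1302.

0.13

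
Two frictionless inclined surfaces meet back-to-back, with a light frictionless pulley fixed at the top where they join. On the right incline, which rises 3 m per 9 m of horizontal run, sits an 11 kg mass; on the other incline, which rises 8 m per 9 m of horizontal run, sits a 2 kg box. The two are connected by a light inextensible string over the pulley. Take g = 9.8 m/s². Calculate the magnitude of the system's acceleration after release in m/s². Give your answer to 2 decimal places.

1.62 m/s²

Resolve each weight along its own incline: the 11 kg mass has component 11 × 9.8 × sin 18.43° = 34.089 N down its slope, and the 2 kg mass has 2 × 9.8 × sin 41.63° = 13.022 N down its slope.
The 11 kg side's 34.089 N exceeds the other side's 13.022 N, so that mass slides down and the 2 kg mass slides up. Taking that direction as positive, Newton's second law for the whole system gives 34.089 − 13.022 = (11 + 2) a, so a = 21.067 / 13 = 1.6205 m/s².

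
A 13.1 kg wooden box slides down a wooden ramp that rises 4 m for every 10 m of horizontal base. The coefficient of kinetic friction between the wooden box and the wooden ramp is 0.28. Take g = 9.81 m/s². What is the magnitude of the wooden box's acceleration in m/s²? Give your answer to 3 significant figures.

1.09 m/s²

Resolving the weight along the incline: the component pulling the wooden box down the slope is mg sin 21.80° = 13.1 × 9.81 × 0.3714 = 47.729 N, and the normal force is N = mg cos 21.80° = 13.1 × 9.81 × 0.9285 = 119.322 N.
Kinetic friction acts up the slope with magnitude f = μN = 0.28 × 119.322 = 33.410 N.
Net force along the incline is 47.729 − 33.410 = 14.319 N, so a = 14.319 / 13.1 = 1.0931 m/s².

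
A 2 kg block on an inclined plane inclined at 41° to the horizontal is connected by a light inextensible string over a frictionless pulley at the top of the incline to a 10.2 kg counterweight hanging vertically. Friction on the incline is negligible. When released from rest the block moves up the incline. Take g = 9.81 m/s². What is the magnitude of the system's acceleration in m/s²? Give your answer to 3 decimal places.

For the block on the incline: the weight component along the slope is m₁g sin 41° = 2 × 9.81 × 0.6561 = 12.873 N and the normal force is N = m₁g cos 41° = 14.807 N.
Newton's second law for the block (up-slope positive): T − 12.873 = 2 a. For the hanging counterweight (downward positive): 10.2 × 9.81 − T = 10.2 a.
Adding the two equations eliminates T: 87.189 = 12.2 a, so a = 7.1466 m/s².

7.147 m/s²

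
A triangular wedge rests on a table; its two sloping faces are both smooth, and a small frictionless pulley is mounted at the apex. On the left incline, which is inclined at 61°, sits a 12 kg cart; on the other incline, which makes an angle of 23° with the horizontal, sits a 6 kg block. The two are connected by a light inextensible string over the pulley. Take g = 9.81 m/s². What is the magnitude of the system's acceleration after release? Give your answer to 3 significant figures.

Resolve each weight along its own incline: the 12 kg mass has component 12 × 9.81 × sin 61° = 102.960 N down its slope, and the 6 kg mass has 6 × 9.81 × sin 23° = 22.998 N down its slope.
The 12 kg side's 102.960 N exceeds the other side's 22.998 N, so that mass slides down and the 6 kg mass slides up. Taking that direction as positive, Newton's second law for the whole system gives 102.960 − 22.998 = (12 + 6) a, so a = 79.962 / 18 = 4.4423 m/s².

4.44 m/s²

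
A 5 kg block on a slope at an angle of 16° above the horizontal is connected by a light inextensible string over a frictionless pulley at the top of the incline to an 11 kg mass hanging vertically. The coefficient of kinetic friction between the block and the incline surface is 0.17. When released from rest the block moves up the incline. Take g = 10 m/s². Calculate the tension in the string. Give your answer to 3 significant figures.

49.5 N

For the block on the incline: the weight component along the slope is m₁g sin 16° = 5 × 10 × 0.2756 = 13.780 N and the normal force is N = m₁g cos 16° = 48.063 N.
Kinetic friction opposes the block's motion up the incline: f = μN = 0.17 × 48.063 = 8.171 N acting down the slope.
Newton's second law for the block (up-slope positive): T − 13.780 − 8.171 = 5 a. For the hanging mass (downward positive): 11 × 10 − T = 11 a.
Adding the two equations eliminates T: 88.049 = 16 a, so a = 5.5031 m/s².
Then from the hanging mass's equation, T = 11 × (10 − 5.5031) = 49.466 N.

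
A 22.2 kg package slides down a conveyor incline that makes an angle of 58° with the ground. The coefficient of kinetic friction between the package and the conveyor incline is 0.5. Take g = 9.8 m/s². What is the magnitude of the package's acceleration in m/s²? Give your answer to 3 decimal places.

Resolving the weight along the incline: the component pulling the package down the slope is mg sin 58° = 22.2 × 9.8 × 0.8480 = 184.491 N, and the normal force is N = mg cos 58° = 22.2 × 9.8 × 0.5299 = 115.285 N.
Kinetic friction acts up the slope with magnitude f = μN = 0.5 × 115.285 = 57.642 N.
Net force along the incline is 184.491 − 57.642 = 126.849 N, so a = 126.849 / 22.2 = 5.7139 m/s².

5.714 m/s²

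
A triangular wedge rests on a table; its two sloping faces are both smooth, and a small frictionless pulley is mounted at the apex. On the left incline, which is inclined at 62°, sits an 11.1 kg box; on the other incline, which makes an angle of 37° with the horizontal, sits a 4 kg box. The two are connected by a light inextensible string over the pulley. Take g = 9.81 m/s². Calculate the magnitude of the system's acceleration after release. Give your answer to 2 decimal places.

Resolve each weight along its own incline: the 11.1 kg mass has component 11.1 × 9.81 × sin 62° = 96.145 N down its slope, and the 4 kg mass has 4 × 9.81 × sin 37° = 23.615 N down its slope.
The 11.1 kg side's 96.145 N exceeds the other side's 23.615 N, so that mass slides down and the 4 kg mass slides up. Taking that direction as positive, Newton's second law for the whole system gives 96.145 − 23.615 = (11.1 + 4) a, so a = 72.530 / 15.1 = 4.8033 m/s².

4.80 m/s²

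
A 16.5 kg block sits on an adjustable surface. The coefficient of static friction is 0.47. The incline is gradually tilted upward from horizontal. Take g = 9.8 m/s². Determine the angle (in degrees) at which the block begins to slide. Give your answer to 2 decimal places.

At the threshold of sliding, static friction is at its maximum μ_s N and exactly balances the weight component along the incline: mg sin θ = μ_s mg cos θ.
Hence tan θ = μ_s = 0.47, so θ = arctan(0.47) = 25.1735°.

25.17°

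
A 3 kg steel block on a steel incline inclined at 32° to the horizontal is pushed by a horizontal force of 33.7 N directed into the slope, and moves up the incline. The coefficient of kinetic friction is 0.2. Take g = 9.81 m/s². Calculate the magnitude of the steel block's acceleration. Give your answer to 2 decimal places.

The horizontal push has components F cos 32° = 33.7 × 0.8480 = 28.578 N up the incline and F sin 32° = 33.7 × 0.5299 = 17.858 N pressing into the surface.
The normal force is therefore N = mg cos 32° + F sin 32° = 24.957 + 17.858 = 42.815 N, and kinetic friction down the slope is μN = 0.2 × 42.815 = 8.563 N.
Along the incline: F cos 32° − mg sin 32° − μN = ma, so 28.578 − 15.595 − 8.563 = 3 a, giving a = 1.4733 m/s².

1.47 m/s²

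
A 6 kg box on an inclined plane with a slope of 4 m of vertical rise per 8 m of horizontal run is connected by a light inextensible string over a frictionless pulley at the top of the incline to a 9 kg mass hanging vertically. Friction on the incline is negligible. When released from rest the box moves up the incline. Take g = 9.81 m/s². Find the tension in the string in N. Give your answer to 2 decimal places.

51.11 N

For the box on the incline: the weight component along the slope is m₁g sin 26.57° = 6 × 9.81 × 0.4472 = 26.322 N and the normal force is N = m₁g cos 26.57° = 52.646 N.
Newton's second law for the box (up-slope positive): T − 26.322 = 6 a. For the hanging mass (downward positive): 9 × 9.81 − T = 9 a.
Adding the two equations eliminates T: 61.968 = 15 a, so a = 4.1312 m/s².
Then from the hanging mass's equation, T = 9 × (9.81 − 4.1312) = 51.109 N.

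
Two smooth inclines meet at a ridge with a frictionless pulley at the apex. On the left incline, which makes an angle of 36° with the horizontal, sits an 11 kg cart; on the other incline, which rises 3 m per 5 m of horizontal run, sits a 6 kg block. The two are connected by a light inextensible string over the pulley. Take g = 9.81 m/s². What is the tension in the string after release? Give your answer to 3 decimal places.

Resolve each weight along its own incline: the 11 kg mass has component 11 × 9.81 × sin 36° = 63.428 N down its slope, and the 6 kg mass has 6 × 9.81 × sin 30.96° = 30.283 N down its slope.
The 11 kg side's 63.428 N exceeds the other side's 30.283 N, so that mass slides down and the 6 kg mass slides up. Taking that direction as positive, Newton's second law for the whole system gives 63.428 − 30.283 = (11 + 6) a, so a = 33.145 / 17 = 1.9497 m/s².
For the 6 kg mass (up-slope positive): T − 30.283 = 6 × 1.9497, so T = 41.981 N.

41.981 N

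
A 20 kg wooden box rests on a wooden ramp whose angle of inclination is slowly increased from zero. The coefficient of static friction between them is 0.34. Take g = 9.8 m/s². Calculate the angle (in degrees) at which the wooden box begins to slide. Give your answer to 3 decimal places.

18.778°

At the threshold of sliding, static friction is at its maximum μ_s N and exactly balances the weight component along the incline: mg sin θ = μ_s mg cos θ.
Hence tan θ = μ_s = 0.34, so θ = arctan(0.34) = 18.7780°.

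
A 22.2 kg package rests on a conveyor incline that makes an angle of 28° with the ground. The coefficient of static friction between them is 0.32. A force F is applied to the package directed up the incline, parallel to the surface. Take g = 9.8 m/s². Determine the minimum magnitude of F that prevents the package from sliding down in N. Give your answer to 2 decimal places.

The normal force is N = mg cos 28° = 192.094 N. With F at its minimum the package is on the verge of sliding down, so static friction is at its maximum μ_s N = 0.32 × 192.094 = 61.470 N and acts up the slope.
Equilibrium along the incline: F + μ_s N = mg sin 28°, so F = 102.138 − 61.470 = 40.668 N.

40.67 N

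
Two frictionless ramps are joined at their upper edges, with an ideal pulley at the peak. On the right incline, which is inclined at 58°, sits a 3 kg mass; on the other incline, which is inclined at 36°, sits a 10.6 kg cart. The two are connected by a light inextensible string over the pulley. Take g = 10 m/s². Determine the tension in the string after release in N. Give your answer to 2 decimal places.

33.57 N

Resolve each weight along its own incline: the 3 kg mass has component 3 × 10 × sin 58° = 25.441 N down its slope, and the 10.6 kg mass has 10.6 × 10 × sin 36° = 62.305 N down its slope.
The 10.6 kg side's 62.305 N exceeds the other side's 25.441 N, so that mass slides down and the 3 kg mass slides up. Taking that direction as positive, Newton's second law for the whole system gives 62.305 − 25.441 = (3 + 10.6) a, so a = 36.864 / 13.6 = 2.7106 m/s².
For the 3 kg mass (up-slope positive): T − 25.441 = 3 × 2.7106, so T = 33.573 N.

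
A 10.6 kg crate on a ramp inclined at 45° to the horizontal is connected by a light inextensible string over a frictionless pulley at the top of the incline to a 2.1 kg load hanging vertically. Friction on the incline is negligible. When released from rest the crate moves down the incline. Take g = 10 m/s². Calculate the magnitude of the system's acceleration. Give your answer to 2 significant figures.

For the crate on the incline: the weight component along the slope is m₁g sin 45° = 10.6 × 10 × 0.7071 = 74.953 N and the normal force is N = m₁g cos 45° = 74.953 N.
Newton's second law for the crate (down-slope positive): 74.953 − T = 10.6 a. For the hanging load (upward positive): T − 2.1 × 10 = 2.1 a.
Adding the two equations eliminates T: 53.953 = 12.7 a, so a = 4.2483 m/s².

4.2 m/s²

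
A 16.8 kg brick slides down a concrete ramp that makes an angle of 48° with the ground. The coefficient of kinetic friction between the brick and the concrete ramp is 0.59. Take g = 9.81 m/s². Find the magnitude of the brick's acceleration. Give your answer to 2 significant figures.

3.4 m/s²

Resolving the weight along the incline: the component pulling the brick down the slope is mg sin 48° = 16.8 × 9.81 × 0.7431 = 122.469 N, and the normal force is N = mg cos 48° = 16.8 × 9.81 × 0.6691 = 110.273 N.
Kinetic friction acts up the slope with magnitude f = μN = 0.59 × 110.273 = 65.061 N.
Net force along the incline is 122.469 − 65.061 = 57.408 N, so a = 57.408 / 16.8 = 3.4171 m/s².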